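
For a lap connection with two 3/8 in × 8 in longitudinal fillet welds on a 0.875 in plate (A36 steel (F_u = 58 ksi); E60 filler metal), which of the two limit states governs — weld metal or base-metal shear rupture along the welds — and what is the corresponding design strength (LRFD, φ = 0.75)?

φR_n ≈ 115 kips (weld metal governs)

E60XX → F_EXX = 60 ksi.
t_e = 0.707 × 0.375 = 0.2651 in; L = 16 in.
Weld metal: φR_n = 0.75 × 0.6 × 60 × 0.2651 × 16 = 114.5 kips.
Base metal (shear rupture): φR_n = 0.75 × 0.6 × 58 × 0.875 × 16 = 365.4 kips.
Governing: weld metal.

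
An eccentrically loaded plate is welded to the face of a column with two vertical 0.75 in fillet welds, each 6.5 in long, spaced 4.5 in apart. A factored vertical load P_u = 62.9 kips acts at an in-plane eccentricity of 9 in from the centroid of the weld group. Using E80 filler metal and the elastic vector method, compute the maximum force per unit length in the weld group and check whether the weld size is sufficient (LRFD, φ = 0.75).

E80XX → F_EXX = 80 ksi.
Total weld length L_w = 13 in. Treat welds as unit-width lines.
Polar moment about centroid: J = 2[d³/12 + d(b/2)²] = 2[6.5³/12 + 6.5×2.25²] = 111.6 in³.
Direct shear f_v = P/L_w = 62.9 / 13 = 4.838 kip/in (vertical).
Torsion M = P·e = 62.9 × 9 = 566.1 kip·in.
Critical point at (x, y) = (2.25, 3.25) from centroid. f_tx = M·y/J = 16.49 kip/in; f_ty = M·x/J = 11.42 kip/in.
Resultant f_max = √[f_tx² + (f_v + f_ty)²] = √[16.49² + (4.838 + 11.42)²] = 23.15 kip/in.
Capacity per unit length: φr_n = 0.75 × 0.6 × 80 × (0.707 × 0.75) = 19.09 kip/in.
23.15 > 19.09 → NOT adequate.

f_max ≈ 23.2 kip/in; NOT adequate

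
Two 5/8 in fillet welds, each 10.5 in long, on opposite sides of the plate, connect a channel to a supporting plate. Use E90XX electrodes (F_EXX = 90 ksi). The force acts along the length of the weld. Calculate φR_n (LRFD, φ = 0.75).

Effective throat t_e = 0.707 × 0.625 = 0.4419 in.
Total length L = 21 in; A_we = 0.4419 × 21 = 9.279 in².
F_nw = 0.6 F_EXX = 0.6 × 90 = 54 ksi.
φR_n = 0.75 × 54 × 9.279 = 375.8 kip.

φR_n ≈ 376 kip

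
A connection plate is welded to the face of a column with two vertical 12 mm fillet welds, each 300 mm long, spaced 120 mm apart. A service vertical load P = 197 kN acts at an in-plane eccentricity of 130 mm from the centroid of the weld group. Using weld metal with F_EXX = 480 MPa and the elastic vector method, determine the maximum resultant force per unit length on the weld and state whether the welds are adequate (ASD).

Total weld length L_w = 600 mm. Treat welds as unit-width lines.
Polar moment about centroid: J = 2[d³/12 + d(b/2)²] = 2[300³/12 + 300×60²] = 6660000 mm³.
Direct shear f_v = P/L_w = 197×10³ / 600 = 328.3 N/mm (vertical).
Torsion M = P·e = 197×10³ × 130 = 25610000 N·mm.
Critical point at (x, y) = (60, 150) from centroid. f_tx = M·y/J = 576.8 N/mm; f_ty = M·x/J = 230.7 N/mm.
Resultant f_max = √[f_tx² + (f_v + f_ty)²] = √[576.8² + (328.3 + 230.7)²] = 803.3 N/mm.
Capacity per unit length: r_n/Ω = (1/2.0) × 0.6 × 480 × (0.707 × 12) = 1222 N/mm.
803.3 ≤ 1222 → adequate.

f_max ≈ 803 N/mm; adequate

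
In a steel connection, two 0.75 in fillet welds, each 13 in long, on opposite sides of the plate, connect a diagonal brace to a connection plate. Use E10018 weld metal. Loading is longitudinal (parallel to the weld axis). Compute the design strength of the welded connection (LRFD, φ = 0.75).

E100XX → F_EXX = 100 ksi.
Effective throat t_e = 0.707 × 0.75 = 0.5302 in.
Total length L = 26 in; A_we = 0.5302 × 26 = 13.79 in².
F_nw = 0.6 F_EXX = 0.6 × 100 = 60 ksi.
φR_n = 0.75 × 60 × 13.79 = 620.4 kip.

φR_n ≈ 620 kip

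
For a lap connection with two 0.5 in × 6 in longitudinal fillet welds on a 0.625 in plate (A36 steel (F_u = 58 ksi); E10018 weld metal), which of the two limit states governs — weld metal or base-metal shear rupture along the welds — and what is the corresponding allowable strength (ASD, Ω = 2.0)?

R_n/Ω ≈ 127 kip (weld metal governs)

E100XX → F_EXX = 100 ksi.
t_e = 0.707 × 0.5 = 0.3535 in; L = 12 in.
Weld metal: R_n/Ω = (1/2.0) × 0.6 × 100 × 0.3535 × 12 = 127.3 kip.
Base metal (shear rupture): R_n/Ω = (1/2.0) × 0.6 × 58 × 0.625 × 12 = 130.5 kip.
Governing: weld metal.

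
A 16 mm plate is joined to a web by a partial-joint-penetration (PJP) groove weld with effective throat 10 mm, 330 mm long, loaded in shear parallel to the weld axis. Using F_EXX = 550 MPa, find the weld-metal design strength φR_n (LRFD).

φR_n ≈ 817 kN

Effective throat (given) t_e = 10 mm.
A_we = 10 × 330 = 3300 mm².
F_nw = 0.6 F_EXX = 330 MPa.
φR_n = 0.75 × 330 × 3300 × 10⁻³ = 816.8 kN.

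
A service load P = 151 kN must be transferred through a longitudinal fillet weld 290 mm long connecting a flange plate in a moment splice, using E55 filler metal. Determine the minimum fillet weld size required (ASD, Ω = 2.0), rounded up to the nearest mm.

w = 5 mm

E55XX → F_EXX = 550 MPa.
Total weld length L = 290 mm.
Required throat t_e = P × Ω / (0.6 F_EXX × L) = 151 × 2.0 / (0.6 × 550 × 290 × 10⁻³) = 3.156 mm.
Required leg w = t_e / 0.707 = 4.464 mm → use 5 mm.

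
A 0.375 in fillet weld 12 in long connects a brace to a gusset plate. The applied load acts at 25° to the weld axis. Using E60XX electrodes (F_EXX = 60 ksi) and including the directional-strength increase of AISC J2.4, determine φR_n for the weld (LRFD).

φR_n ≈ 97.7 kips

t_e = 0.707 × 0.375 = 0.2651 in; A_we = 0.2651 × 12 = 3.181 in².
Directional factor: 1.0 + 0.5 sin^1.5(25°) = 1.137.
F_nw = 0.6 × 60 × 1.137 = 40.95 ksi.
φR_n = 0.75 × 40.95 × 3.181 = 97.7 kips.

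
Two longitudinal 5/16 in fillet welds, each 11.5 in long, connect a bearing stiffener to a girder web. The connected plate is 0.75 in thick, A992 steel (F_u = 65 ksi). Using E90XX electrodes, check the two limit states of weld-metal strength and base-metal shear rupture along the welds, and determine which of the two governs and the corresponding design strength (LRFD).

φR_n ≈ 206 kips (weld metal governs)

E90XX → F_EXX = 90 ksi.
t_e = 0.707 × 0.3125 = 0.2209 in; L = 23 in.
Weld metal: φR_n = 0.75 × 0.6 × 90 × 0.2209 × 23 = 205.8 kips.
Base metal (shear rupture): φR_n = 0.75 × 0.6 × 65 × 0.75 × 23 = 504.6 kips.
Governing: weld metal.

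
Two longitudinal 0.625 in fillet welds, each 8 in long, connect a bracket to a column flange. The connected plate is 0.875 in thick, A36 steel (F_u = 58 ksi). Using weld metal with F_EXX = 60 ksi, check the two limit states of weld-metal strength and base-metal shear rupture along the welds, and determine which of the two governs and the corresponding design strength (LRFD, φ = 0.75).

t_e = 0.707 × 0.625 = 0.4419 in; L = 16 in.
Weld metal: φR_n = 0.75 × 0.6 × 60 × 0.4419 × 16 = 190.9 kips.
Base metal (shear rupture): φR_n = 0.75 × 0.6 × 58 × 0.875 × 16 = 365.4 kips.
Governing: weld metal.

φR_n ≈ 191 kips (weld metal governs)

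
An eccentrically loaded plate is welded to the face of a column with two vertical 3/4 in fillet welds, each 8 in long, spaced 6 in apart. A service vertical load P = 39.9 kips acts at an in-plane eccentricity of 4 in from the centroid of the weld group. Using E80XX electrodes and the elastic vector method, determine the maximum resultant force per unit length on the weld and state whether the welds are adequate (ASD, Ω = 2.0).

E80XX → F_EXX = 80 ksi.
Total weld length L_w = 16 in. Treat welds as unit-width lines.
Polar moment about centroid: J = 2[d³/12 + d(b/2)²] = 2[8³/12 + 8×3²] = 229.3 in³.
Direct shear f_v = P/L_w = 39.9 / 16 = 2.494 kip/in (vertical).
Torsion M = P·e = 39.9 × 4 = 159.6 kip·in.
Critical point at (x, y) = (3, 4) from centroid. f_tx = M·y/J = 2.784 kip/in; f_ty = M·x/J = 2.088 kip/in.
Resultant f_max = √[f_tx² + (f_v + f_ty)²] = √[2.784² + (2.494 + 2.088)²] = 5.361 kip/in.
Capacity per unit length: r_n/Ω = (1/2.0) × 0.6 × 80 × (0.707 × 0.75) = 12.73 kip/in.
5.361 ≤ 12.73 → adequate.

f_max ≈ 5.36 kip/in; adequate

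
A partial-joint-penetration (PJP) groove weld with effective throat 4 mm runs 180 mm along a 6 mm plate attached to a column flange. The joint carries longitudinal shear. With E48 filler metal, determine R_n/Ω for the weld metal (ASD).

E48XX → F_EXX = 480 MPa.
Effective throat (given) t_e = 4 mm.
A_we = 4 × 180 = 720 mm².
F_nw = 0.6 F_EXX = 288 MPa.
R_n/Ω = (288 × 720) / 2.0 × 10⁻³ = 103.7 kN.

R_n/Ω ≈ 104 kN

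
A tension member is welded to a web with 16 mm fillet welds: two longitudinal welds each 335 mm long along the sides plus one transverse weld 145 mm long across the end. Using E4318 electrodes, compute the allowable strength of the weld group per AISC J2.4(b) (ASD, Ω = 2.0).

E43XX → F_EXX = 430 MPa.
t_e = 0.707 × 16 = 11.31 mm.
R_nwl = 0.6 × 430 × 11.31 × 670 × 10⁻³ = 1955 kN (longitudinal, 2 welds).
R_nwt = 0.6 × 430 × 11.31 × 145 × 10⁻³ = 423.2 kN (transverse, base value).
(i) R_nwl + R_nwt = 2379 kN; (ii) 0.85 R_nwl + 1.5 R_nwt = 2297 kN.
R_n = max = 2379 kN [governs: (i)]; R_n/Ω = 1189 kN.

R_n/Ω ≈ 1190 kN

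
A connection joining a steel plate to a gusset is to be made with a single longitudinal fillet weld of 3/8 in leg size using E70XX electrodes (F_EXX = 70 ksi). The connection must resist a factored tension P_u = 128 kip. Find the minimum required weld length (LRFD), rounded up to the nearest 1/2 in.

Throat t_e = 0.707 × 0.375 = 0.2651 in.
φr_n = 0.75 × 0.6 × 70 × 0.2651 = 8.351 kip/in.
L_req = P_u / φr_n = 128 / 8.351 = 15.33 in total.
Round up → use L = 15.5 in.

L = 15.5 in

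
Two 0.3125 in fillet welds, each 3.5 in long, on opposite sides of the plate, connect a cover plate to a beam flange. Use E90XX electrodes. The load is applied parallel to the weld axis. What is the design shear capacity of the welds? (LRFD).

E90XX → F_EXX = 90 ksi.
Effective throat t_e = 0.707 × 0.3125 = 0.2209 in.
Total length L = 7 in; A_we = 0.2209 × 7 = 1.547 in².
F_nw = 0.6 F_EXX = 0.6 × 90 = 54 ksi.
φR_n = 0.75 × 54 × 1.547 = 62.64 kips.

φR_n ≈ 62.6 kips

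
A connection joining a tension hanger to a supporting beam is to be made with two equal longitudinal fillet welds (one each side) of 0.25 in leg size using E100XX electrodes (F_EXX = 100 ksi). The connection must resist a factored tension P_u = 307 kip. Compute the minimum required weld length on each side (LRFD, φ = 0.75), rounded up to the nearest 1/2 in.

Throat t_e = 0.707 × 0.25 = 0.1767 in.
φr_n = 0.75 × 0.6 × 100 × 0.1767 = 7.954 kip/in.
L_req = P_u / φr_n = 307 / 7.954 = 38.6 in total.
Per side: 38.6 / 2 = 19.3 in.
Round up → use L = 19.5 in on each side.

L = 19.5 in on each side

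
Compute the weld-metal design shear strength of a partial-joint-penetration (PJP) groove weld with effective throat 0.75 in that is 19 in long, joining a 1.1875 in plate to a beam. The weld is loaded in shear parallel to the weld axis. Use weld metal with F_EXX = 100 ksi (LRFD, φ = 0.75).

Effective throat (given) t_e = 0.75 in.
A_we = 0.75 × 19 = 14.25 in².
F_nw = 0.6 F_EXX = 60 ksi.
φR_n = 0.75 × 60 × 14.25 = 641.2 kip.

φR_n ≈ 641 kip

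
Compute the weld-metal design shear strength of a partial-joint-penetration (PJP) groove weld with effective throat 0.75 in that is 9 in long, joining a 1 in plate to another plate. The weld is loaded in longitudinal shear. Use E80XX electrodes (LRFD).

φR_n ≈ 243 kip

E80XX → F_EXX = 80 ksi.
Effective throat (given) t_e = 0.75 in.
A_we = 0.75 × 9 = 6.75 in².
F_nw = 0.6 F_EXX = 48 ksi.
φR_n = 0.75 × 48 × 6.75 = 243 kip.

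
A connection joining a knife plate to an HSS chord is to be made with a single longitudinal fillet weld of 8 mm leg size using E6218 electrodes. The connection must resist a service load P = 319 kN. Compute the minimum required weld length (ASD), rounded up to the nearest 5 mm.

L = 305 mm

E62XX → F_EXX = 620 MPa.
Throat t_e = 0.707 × 8 = 5.656 mm.
r_n/Ω = (0.6 × 620 × 5.656) / 2.0 = 1052 N/mm = 1.052 kN/mm.
L_req = P / (r_n/Ω) = 319 / 1.052 = 303.2 mm total.
Round up → use L = 305 mm.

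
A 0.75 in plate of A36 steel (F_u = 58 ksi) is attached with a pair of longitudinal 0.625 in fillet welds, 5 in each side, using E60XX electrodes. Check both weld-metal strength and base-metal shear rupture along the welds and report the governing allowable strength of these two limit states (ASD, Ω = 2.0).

R_n/Ω ≈ 79.5 kip (weld metal governs)

E60XX → F_EXX = 60 ksi.
t_e = 0.707 × 0.625 = 0.4419 in; L = 10 in.
Weld metal: R_n/Ω = (1/2.0) × 0.6 × 60 × 0.4419 × 10 = 79.54 kip.
Base metal (shear rupture): R_n/Ω = (1/2.0) × 0.6 × 58 × 0.75 × 10 = 130.5 kip.
Governing: weld metal.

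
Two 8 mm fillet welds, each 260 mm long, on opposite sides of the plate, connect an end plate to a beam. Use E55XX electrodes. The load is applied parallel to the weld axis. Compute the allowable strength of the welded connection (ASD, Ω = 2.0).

E55XX → F_EXX = 550 MPa.
Effective throat t_e = 0.707 × 8 = 5.656 mm.
Total length L = 520 mm; A_we = 5.656 × 520 = 2941 mm².
F_nw = 0.6 F_EXX = 0.6 × 550 = 330 MPa.
R_n = 330 × 2941 × 10⁻³ = 970.6 kN; R_n/Ω = 970.6/2.0 = 485.3 kN.

R_n/Ω ≈ 485 kN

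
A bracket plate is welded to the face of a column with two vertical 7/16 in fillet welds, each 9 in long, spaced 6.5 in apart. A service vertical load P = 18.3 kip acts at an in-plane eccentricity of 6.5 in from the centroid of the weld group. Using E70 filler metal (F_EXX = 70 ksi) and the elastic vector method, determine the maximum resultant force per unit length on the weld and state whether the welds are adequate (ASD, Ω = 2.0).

Total weld length L_w = 18 in. Treat welds as unit-width lines.
Polar moment about centroid: J = 2[d³/12 + d(b/2)²] = 2[9³/12 + 9×3.25²] = 311.6 in³.
Direct shear f_v = P/L_w = 18.3 / 18 = 1.017 kip/in (vertical).
Torsion M = P·e = 18.3 × 6.5 = 118.95 kip·in.
Critical point at (x, y) = (3.25, 4.5) from centroid. f_tx = M·y/J = 1.718 kip/in; f_ty = M·x/J = 1.241 kip/in.
Resultant f_max = √[f_tx² + (f_v + f_ty)²] = √[1.718² + (1.017 + 1.241)²] = 2.836 kip/in.
Capacity per unit length: r_n/Ω = (1/2.0) × 0.6 × 70 × (0.707 × 0.4375) = 6.496 kip/in.
2.836 ≤ 6.496 → adequate.

f_max ≈ 2.84 kip/in; adequate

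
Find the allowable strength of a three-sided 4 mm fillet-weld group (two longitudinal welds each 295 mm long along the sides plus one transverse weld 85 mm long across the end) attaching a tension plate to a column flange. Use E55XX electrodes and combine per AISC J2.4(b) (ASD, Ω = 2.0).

E55XX → F_EXX = 550 MPa.
t_e = 0.707 × 4 = 2.828 mm.
R_nwl = 0.6 × 550 × 2.828 × 590 × 10⁻³ = 550.6 kN (longitudinal, 2 welds).
R_nwt = 0.6 × 550 × 2.828 × 85 × 10⁻³ = 79.33 kN (transverse, base value).
(i) R_nwl + R_nwt = 629.9 kN; (ii) 0.85 R_nwl + 1.5 R_nwt = 587 kN.
R_n = max = 629.9 kN [governs: (i)]; R_n/Ω = 315 kN.

R_n/Ω ≈ 315 kN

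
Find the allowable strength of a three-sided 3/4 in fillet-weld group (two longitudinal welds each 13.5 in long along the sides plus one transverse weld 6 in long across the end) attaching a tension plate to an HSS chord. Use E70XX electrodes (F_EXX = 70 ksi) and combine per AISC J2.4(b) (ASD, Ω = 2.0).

R_n/Ω ≈ 367 kip

t_e = 0.707 × 0.75 = 0.5302 in.
R_nwl = 0.6 × 70 × 0.5302 × 27 = 601.3 kip (longitudinal, 2 welds).
R_nwt = 0.6 × 70 × 0.5302 × 6 = 133.6 kip (transverse, base value).
(i) R_nwl + R_nwt = 734.9 kip; (ii) 0.85 R_nwl + 1.5 R_nwt = 711.5 kip.
R_n = max = 734.9 kip [governs: (i)]; R_n/Ω = 367.5 kip.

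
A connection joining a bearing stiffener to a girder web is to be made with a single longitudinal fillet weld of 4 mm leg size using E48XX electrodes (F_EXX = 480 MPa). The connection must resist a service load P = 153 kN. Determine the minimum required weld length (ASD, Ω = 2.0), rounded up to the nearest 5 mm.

L = 380 mm

Throat t_e = 0.707 × 4 = 2.828 mm.
r_n/Ω = (0.6 × 480 × 2.828) / 2.0 = 407.2 N/mm = 0.4072 kN/mm.
L_req = P / (r_n/Ω) = 153 / 0.4072 = 375.7 mm total.
Round up → use L = 380 mm.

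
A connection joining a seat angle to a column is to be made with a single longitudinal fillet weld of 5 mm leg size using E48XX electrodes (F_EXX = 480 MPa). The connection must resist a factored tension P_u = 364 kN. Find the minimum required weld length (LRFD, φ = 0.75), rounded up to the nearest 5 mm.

L = 480 mm

Throat t_e = 0.707 × 5 = 3.535 mm.
φr_n = 0.75 × 0.6 × 480 × 3.535 × 10⁻³ = 0.7636 kN/mm.
L_req = P_u / φr_n = 364 / 0.7636 = 476.7 mm total.
Round up → use L = 480 mm.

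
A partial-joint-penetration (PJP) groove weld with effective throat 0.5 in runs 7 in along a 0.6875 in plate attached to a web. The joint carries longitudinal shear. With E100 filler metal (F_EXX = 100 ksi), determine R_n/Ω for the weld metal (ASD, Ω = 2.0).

Effective throat (given) t_e = 0.5 in.
A_we = 0.5 × 7 = 3.5 in².
F_nw = 0.6 F_EXX = 60 ksi.
R_n/Ω = (60 × 3.5) / 2.0 = 105 kip.

R_n/Ω ≈ 105 kip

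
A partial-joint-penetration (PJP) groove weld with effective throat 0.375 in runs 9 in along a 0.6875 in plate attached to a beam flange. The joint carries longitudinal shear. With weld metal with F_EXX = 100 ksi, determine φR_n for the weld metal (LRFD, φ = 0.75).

Effective throat (given) t_e = 0.375 in.
A_we = 0.375 × 9 = 3.375 in².
F_nw = 0.6 F_EXX = 60 ksi.
φR_n = 0.75 × 60 × 3.375 = 151.9 kip.

φR_n ≈ 152 kip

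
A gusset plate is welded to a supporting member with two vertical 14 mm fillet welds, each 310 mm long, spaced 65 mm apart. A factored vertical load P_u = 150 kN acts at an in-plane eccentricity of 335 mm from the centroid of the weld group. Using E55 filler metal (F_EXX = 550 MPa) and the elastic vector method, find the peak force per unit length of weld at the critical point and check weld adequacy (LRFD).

Total weld length L_w = 620 mm. Treat welds as unit-width lines.
Polar moment about centroid: J = 2[d³/12 + d(b/2)²] = 2[310³/12 + 310×32.5²] = 5620000 mm³.
Direct shear f_v = P/L_w = 150×10³ / 620 = 241.9 N/mm (vertical).
Torsion M = P·e = 150×10³ × 335 = 50250000 N·mm.
Critical point at (x, y) = (32.5, 155) from centroid. f_tx = M·y/J = 1386 N/mm; f_ty = M·x/J = 290.6 N/mm.
Resultant f_max = √[f_tx² + (f_v + f_ty)²] = √[1386² + (241.9 + 290.6)²] = 1485 N/mm.
Capacity per unit length: φr_n = 0.75 × 0.6 × 550 × (0.707 × 14) = 2450 N/mm.
1485 ≤ 2450 → adequate.

f_max ≈ 1480 N/mm; adequate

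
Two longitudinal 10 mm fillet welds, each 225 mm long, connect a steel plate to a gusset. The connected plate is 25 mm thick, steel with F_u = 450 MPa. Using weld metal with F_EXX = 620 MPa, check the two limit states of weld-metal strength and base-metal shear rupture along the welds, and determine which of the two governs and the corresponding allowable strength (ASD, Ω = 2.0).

t_e = 0.707 × 10 = 7.07 mm; L = 450 mm.
Weld metal: R_n/Ω = (1/2.0) × 0.6 × 620 × 7.07 × 450 × 10⁻³ = 591.8 kN.
Base metal (shear rupture): R_n/Ω = (1/2.0) × 0.6 × 450 × 25 × 450 × 10⁻³ = 1519 kN.
Governing: weld metal.

R_n/Ω ≈ 592 kN (weld metal governs)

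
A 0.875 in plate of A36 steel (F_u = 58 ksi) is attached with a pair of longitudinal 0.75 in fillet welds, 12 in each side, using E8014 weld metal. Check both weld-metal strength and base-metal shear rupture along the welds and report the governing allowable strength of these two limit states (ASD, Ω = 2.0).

R_n/Ω ≈ 305 kips (weld metal governs)

E80XX → F_EXX = 80 ksi.
t_e = 0.707 × 0.75 = 0.5302 in; L = 24 in.
Weld metal: R_n/Ω = (1/2.0) × 0.6 × 80 × 0.5302 × 24 = 305.4 kips.
Base metal (shear rupture): R_n/Ω = (1/2.0) × 0.6 × 58 × 0.875 × 24 = 365.4 kips.
Governing: weld metal.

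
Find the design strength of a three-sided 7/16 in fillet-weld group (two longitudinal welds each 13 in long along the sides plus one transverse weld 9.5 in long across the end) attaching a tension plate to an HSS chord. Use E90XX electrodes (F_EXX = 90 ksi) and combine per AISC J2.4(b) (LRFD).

t_e = 0.707 × 0.4375 = 0.3093 in.
R_nwl = 0.6 × 90 × 0.3093 × 26 = 434.3 kip (longitudinal, 2 welds).
R_nwt = 0.6 × 90 × 0.3093 × 9.5 = 158.7 kip (transverse, base value).
(i) R_nwl + R_nwt = 593 kip; (ii) 0.85 R_nwl + 1.5 R_nwt = 607.1 kip.
R_n = max = 607.1 kip [governs: (ii)]; φR_n = 455.4 kip.

φR_n ≈ 455 kip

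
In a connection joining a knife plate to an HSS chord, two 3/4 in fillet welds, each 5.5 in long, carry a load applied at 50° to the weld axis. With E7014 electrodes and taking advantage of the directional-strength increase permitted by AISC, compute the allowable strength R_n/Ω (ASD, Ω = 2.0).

E70XX → F_EXX = 70 ksi.
t_e = 0.707 × 0.75 = 0.5302 in; A_we = 0.5302 × 11 = 5.833 in².
Directional factor: 1.0 + 0.5 sin^1.5(50°) = 1.335.
F_nw = 0.6 × 70 × 1.335 = 56.08 ksi.
R_n/Ω = (56.08 × 5.833) / 2.0 = 163.6 kips.

R_n/Ω ≈ 164 kips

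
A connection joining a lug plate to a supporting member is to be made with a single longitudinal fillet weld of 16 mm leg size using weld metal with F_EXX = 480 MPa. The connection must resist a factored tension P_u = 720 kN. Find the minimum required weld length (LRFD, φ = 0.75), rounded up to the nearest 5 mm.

L = 295 mm

Throat t_e = 0.707 × 16 = 11.31 mm.
φr_n = 0.75 × 0.6 × 480 × 11.31 × 10⁻³ = 2.443 kN/mm.
L_req = P_u / φr_n = 720 / 2.443 = 294.7 mm total.
Round up → use L = 295 mm.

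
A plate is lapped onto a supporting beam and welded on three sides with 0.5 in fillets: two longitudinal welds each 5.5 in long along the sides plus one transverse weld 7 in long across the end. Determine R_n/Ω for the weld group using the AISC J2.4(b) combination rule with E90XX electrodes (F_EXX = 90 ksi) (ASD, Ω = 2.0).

t_e = 0.707 × 0.5 = 0.3535 in.
R_nwl = 0.6 × 90 × 0.3535 × 11 = 210 kips (longitudinal, 2 welds).
R_nwt = 0.6 × 90 × 0.3535 × 7 = 133.6 kips (transverse, base value).
(i) R_nwl + R_nwt = 343.6 kips; (ii) 0.85 R_nwl + 1.5 R_nwt = 378.9 kips.
R_n = max = 378.9 kips [governs: (ii)]; R_n/Ω = 189.5 kips.

R_n/Ω ≈ 189 kips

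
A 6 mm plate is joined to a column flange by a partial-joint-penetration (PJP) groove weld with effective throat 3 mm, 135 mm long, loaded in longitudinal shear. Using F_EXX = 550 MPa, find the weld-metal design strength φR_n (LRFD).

φR_n ≈ 100 kN

Effective throat (given) t_e = 3 mm.
A_we = 3 × 135 = 405 mm².
F_nw = 0.6 F_EXX = 330 MPa.
φR_n = 0.75 × 330 × 405 × 10⁻³ = 100.2 kN.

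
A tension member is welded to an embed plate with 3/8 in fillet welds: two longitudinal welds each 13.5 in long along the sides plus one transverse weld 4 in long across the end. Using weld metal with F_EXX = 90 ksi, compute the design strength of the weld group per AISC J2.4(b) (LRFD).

φR_n ≈ 333 kips

t_e = 0.707 × 0.375 = 0.2651 in.
R_nwl = 0.6 × 90 × 0.2651 × 27 = 386.6 kips (longitudinal, 2 welds).
R_nwt = 0.6 × 90 × 0.2651 × 4 = 57.27 kips (transverse, base value).
(i) R_nwl + R_nwt = 443.8 kips; (ii) 0.85 R_nwl + 1.5 R_nwt = 414.5 kips.
R_n = max = 443.8 kips [governs: (i)]; φR_n = 332.9 kips.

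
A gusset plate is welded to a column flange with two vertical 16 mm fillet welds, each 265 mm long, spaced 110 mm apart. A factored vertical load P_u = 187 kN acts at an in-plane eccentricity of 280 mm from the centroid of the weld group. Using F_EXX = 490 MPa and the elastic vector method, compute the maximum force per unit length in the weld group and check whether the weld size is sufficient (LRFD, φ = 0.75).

Total weld length L_w = 530 mm. Treat welds as unit-width lines.
Polar moment about centroid: J = 2[d³/12 + d(b/2)²] = 2[265³/12 + 265×55²] = 4705000 mm³.
Direct shear f_v = P/L_w = 187×10³ / 530 = 352.8 N/mm (vertical).
Torsion M = P·e = 187×10³ × 280 = 52360000 N·mm.
Critical point at (x, y) = (55, 132.5) from centroid. f_tx = M·y/J = 1475 N/mm; f_ty = M·x/J = 612.1 N/mm.
Resultant f_max = √[f_tx² + (f_v + f_ty)²] = √[1475² + (352.8 + 612.1)²] = 1762 N/mm.
Capacity per unit length: φr_n = 0.75 × 0.6 × 490 × (0.707 × 16) = 2494 N/mm.
1762 ≤ 2494 → adequate.

f_max ≈ 1760 N/mm; adequate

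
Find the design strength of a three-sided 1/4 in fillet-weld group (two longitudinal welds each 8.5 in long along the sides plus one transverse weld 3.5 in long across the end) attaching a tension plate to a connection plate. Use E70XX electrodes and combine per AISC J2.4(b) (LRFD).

φR_n ≈ 114 kip

E70XX → F_EXX = 70 ksi.
t_e = 0.707 × 0.25 = 0.1767 in.
R_nwl = 0.6 × 70 × 0.1767 × 17 = 126.2 kip (longitudinal, 2 welds).
R_nwt = 0.6 × 70 × 0.1767 × 3.5 = 25.98 kip (transverse, base value).
(i) R_nwl + R_nwt = 152.2 kip; (ii) 0.85 R_nwl + 1.5 R_nwt = 146.2 kip.
R_n = max = 152.2 kip [governs: (i)]; φR_n = 114.1 kip.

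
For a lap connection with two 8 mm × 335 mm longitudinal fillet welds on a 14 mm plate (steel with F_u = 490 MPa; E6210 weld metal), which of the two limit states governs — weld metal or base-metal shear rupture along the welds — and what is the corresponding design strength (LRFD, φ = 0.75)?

φR_n ≈ 1060 kN (weld metal governs)

E62XX → F_EXX = 620 MPa.
t_e = 0.707 × 8 = 5.656 mm; L = 670 mm.
Weld metal: φR_n = 0.75 × 0.6 × 620 × 5.656 × 670 × 10⁻³ = 1057 kN.
Base metal (shear rupture): φR_n = 0.75 × 0.6 × 490 × 14 × 670 × 10⁻³ = 2068 kN.
Governing: weld metal.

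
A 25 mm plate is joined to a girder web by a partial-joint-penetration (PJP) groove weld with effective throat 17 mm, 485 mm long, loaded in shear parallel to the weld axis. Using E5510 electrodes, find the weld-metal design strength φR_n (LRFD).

E55XX → F_EXX = 550 MPa.
Effective throat (given) t_e = 17 mm.
A_we = 17 × 485 = 8245 mm².
F_nw = 0.6 F_EXX = 330 MPa.
φR_n = 0.75 × 330 × 8245 × 10⁻³ = 2041 kN.

φR_n ≈ 2040 kN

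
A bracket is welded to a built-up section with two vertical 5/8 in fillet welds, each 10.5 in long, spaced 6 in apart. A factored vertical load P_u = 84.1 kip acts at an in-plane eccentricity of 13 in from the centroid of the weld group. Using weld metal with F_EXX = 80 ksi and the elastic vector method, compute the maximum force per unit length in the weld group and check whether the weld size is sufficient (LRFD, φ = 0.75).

Total weld length L_w = 21 in. Treat welds as unit-width lines.
Polar moment about centroid: J = 2[d³/12 + d(b/2)²] = 2[10.5³/12 + 10.5×3²] = 381.9 in³.
Direct shear f_v = P/L_w = 84.1 / 21 = 4.005 kip/in (vertical).
Torsion M = P·e = 84.1 × 13 = 1093.3 kip·in.
Critical point at (x, y) = (3, 5.25) from centroid. f_tx = M·y/J = 15.03 kip/in; f_ty = M·x/J = 8.588 kip/in.
Resultant f_max = √[f_tx² + (f_v + f_ty)²] = √[15.03² + (4.005 + 8.588)²] = 19.61 kip/in.
Capacity per unit length: φr_n = 0.75 × 0.6 × 80 × (0.707 × 0.625) = 15.91 kip/in.
19.61 > 15.91 → NOT adequate.

f_max ≈ 19.6 kip/in; NOT adequate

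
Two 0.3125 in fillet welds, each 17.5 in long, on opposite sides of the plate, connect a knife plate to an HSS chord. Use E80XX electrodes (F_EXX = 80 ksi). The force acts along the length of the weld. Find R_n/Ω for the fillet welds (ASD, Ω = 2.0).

R_n/Ω ≈ 186 kip

Effective throat t_e = 0.707 × 0.3125 = 0.2209 in.
Total length L = 35 in; A_we = 0.2209 × 35 = 7.733 in².
F_nw = 0.6 F_EXX = 0.6 × 80 = 48 ksi.
R_n = 48 × 7.733 = 371.2 kip; R_n/Ω = 371.2/2.0 = 185.6 kip.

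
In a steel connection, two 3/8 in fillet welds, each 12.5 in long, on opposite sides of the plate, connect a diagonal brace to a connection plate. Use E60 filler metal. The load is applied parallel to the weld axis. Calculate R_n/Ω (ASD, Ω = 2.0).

R_n/Ω ≈ 119 kip

E60XX → F_EXX = 60 ksi.
Effective throat t_e = 0.707 × 0.375 = 0.2651 in.
Total length L = 25 in; A_we = 0.2651 × 25 = 6.628 in².
F_nw = 0.6 F_EXX = 0.6 × 60 = 36 ksi.
R_n = 36 × 6.628 = 238.6 kip; R_n/Ω = 238.6/2.0 = 119.3 kip.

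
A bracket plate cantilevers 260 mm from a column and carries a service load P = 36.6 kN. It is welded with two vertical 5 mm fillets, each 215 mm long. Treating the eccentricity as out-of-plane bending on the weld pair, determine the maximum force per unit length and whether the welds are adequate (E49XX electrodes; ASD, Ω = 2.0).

E49XX → F_EXX = 490 MPa.
L_w = 2 × 215 = 430 mm; section modulus (unit throat) S = 2 × L²/6 = 15410 mm².
Direct shear f_v = P/L_w = 36.6×10³/430 = 85.12 N/mm.
Moment M = P × e = 36.6×10³ × 260 = 9516000 N·mm; bending f_b = M/S = 617.6 N/mm.
f_max = √(f_v² + f_b²) = √(85.12² + 617.6²) = 623.4 N/mm.
r_n/Ω = (1/2.0) × 0.6 × 490 × (0.707 × 5) = 519.6 N/mm → NOT adequate.

f_max ≈ 623 N/mm; NOT adequate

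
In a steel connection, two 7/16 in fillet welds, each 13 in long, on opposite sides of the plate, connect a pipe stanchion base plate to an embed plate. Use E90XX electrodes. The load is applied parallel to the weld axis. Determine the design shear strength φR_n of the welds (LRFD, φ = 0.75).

φR_n ≈ 326 kips

E90XX → F_EXX = 90 ksi.
Effective throat t_e = 0.707 × 0.4375 = 0.3093 in.
Total length L = 26 in; A_we = 0.3093 × 26 = 8.042 in².
F_nw = 0.6 F_EXX = 0.6 × 90 = 54 ksi.
φR_n = 0.75 × 54 × 8.042 = 325.7 kips.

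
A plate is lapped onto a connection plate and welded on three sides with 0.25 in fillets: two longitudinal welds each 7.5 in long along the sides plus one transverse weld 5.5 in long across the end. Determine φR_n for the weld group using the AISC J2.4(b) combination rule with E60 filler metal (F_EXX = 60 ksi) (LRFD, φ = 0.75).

t_e = 0.707 × 0.25 = 0.1767 in.
R_nwl = 0.6 × 60 × 0.1767 × 15 = 95.44 kip (longitudinal, 2 welds).
R_nwt = 0.6 × 60 × 0.1767 × 5.5 = 35 kip (transverse, base value).
(i) R_nwl + R_nwt = 130.4 kip; (ii) 0.85 R_nwl + 1.5 R_nwt = 133.6 kip.
R_n = max = 133.6 kip [governs: (ii)]; φR_n = 100.2 kip.

φR_n ≈ 100 kip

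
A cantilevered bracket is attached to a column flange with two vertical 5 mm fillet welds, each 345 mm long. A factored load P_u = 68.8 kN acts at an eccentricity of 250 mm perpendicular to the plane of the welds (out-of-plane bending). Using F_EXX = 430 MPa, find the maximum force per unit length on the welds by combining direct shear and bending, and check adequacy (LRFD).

L_w = 2 × 345 = 690 mm; section modulus (unit throat) S = 2 × L²/6 = 39680 mm².
Direct shear f_v = P/L_w = 68.8×10³/690 = 99.71 N/mm.
Moment M = P × e = 68.8×10³ × 250 = 17200000 N·mm; bending f_b = M/S = 433.5 N/mm.
f_max = √(f_v² + f_b²) = √(99.71² + 433.5²) = 444.8 N/mm.
φr_n = 0.75 × 0.6 × 430 × (0.707 × 5) = 684 N/mm → adequate.

f_max ≈ 445 N/mm; adequate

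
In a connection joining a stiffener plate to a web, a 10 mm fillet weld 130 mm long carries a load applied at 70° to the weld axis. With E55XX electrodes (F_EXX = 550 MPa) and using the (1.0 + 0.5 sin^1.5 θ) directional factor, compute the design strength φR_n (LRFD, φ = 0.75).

t_e = 0.707 × 10 = 7.07 mm; A_we = 7.07 × 130 = 919.1 mm².
Directional factor: 1.0 + 0.5 sin^1.5(70°) = 1.455.
F_nw = 0.6 × 550 × 1.455 = 480.3 MPa.
φR_n = 0.75 × 480.3 × 919.1 × 10⁻³ = 331.1 kN.

φR_n ≈ 331 kN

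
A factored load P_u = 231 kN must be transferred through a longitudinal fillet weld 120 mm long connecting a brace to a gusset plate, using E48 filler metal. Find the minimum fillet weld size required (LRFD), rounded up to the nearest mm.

w = 13 mm

E48XX → F_EXX = 480 MPa.
Total weld length L = 120 mm.
Required throat t_e = P_u / (φ × 0.6 F_EXX × L) = 231 / (0.75 × 0.6 × 480 × 120 × 10⁻³) = 8.912 mm.
Required leg w = t_e / 0.707 = 12.61 mm → use 13 mm.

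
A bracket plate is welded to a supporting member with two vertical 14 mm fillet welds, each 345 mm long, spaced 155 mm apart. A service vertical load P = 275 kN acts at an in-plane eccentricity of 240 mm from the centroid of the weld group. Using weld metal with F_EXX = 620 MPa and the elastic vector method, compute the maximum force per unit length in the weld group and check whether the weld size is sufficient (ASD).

Total weld length L_w = 690 mm. Treat welds as unit-width lines.
Polar moment about centroid: J = 2[d³/12 + d(b/2)²] = 2[345³/12 + 345×77.5²] = 10990000 mm³.
Direct shear f_v = P/L_w = 275×10³ / 690 = 398.6 N/mm (vertical).
Torsion M = P·e = 275×10³ × 240 = 66000000 N·mm.
Critical point at (x, y) = (77.5, 172.5) from centroid. f_tx = M·y/J = 1036 N/mm; f_ty = M·x/J = 465.5 N/mm.
Resultant f_max = √[f_tx² + (f_v + f_ty)²] = √[1036² + (398.6 + 465.5)²] = 1349 N/mm.
Capacity per unit length: r_n/Ω = (1/2.0) × 0.6 × 620 × (0.707 × 14) = 1841 N/mm.
1349 ≤ 1841 → adequate.

f_max ≈ 1350 N/mm; adequate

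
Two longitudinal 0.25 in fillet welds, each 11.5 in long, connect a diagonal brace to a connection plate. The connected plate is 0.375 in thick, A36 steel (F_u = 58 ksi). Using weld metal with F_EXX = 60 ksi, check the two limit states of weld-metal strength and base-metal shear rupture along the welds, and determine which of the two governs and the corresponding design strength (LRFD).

t_e = 0.707 × 0.25 = 0.1767 in; L = 23 in.
Weld metal: φR_n = 0.75 × 0.6 × 60 × 0.1767 × 23 = 109.8 kips.
Base metal (shear rupture): φR_n = 0.75 × 0.6 × 58 × 0.375 × 23 = 225.1 kips.
Governing: weld metal.

φR_n ≈ 110 kips (weld metal governs)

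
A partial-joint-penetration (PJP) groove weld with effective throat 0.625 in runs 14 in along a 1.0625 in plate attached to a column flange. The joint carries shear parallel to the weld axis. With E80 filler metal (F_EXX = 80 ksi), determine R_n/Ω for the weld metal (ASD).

Effective throat (given) t_e = 0.625 in.
A_we = 0.625 × 14 = 8.75 in².
F_nw = 0.6 F_EXX = 48 ksi.
R_n/Ω = (48 × 8.75) / 2.0 = 210 kips.

R_n/Ω ≈ 210 kips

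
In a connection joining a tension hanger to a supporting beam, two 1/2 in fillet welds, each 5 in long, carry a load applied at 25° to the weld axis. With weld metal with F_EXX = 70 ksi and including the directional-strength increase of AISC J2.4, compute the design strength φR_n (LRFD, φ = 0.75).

t_e = 0.707 × 0.5 = 0.3535 in; A_we = 0.3535 × 10 = 3.535 in².
Directional factor: 1.0 + 0.5 sin^1.5(25°) = 1.137.
F_nw = 0.6 × 70 × 1.137 = 47.77 ksi.
φR_n = 0.75 × 47.77 × 3.535 = 126.6 kip.

φR_n ≈ 127 kip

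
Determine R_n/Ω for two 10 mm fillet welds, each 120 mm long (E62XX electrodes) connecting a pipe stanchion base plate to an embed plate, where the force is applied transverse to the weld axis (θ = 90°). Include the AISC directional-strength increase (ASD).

R_n/Ω ≈ 473 kN

E62XX → F_EXX = 620 MPa.
t_e = 0.707 × 10 = 7.07 mm; A_we = 7.07 × 240 = 1697 mm².
Directional factor: 1.0 + 0.5 sin^1.5(90°) = 1.5.
F_nw = 0.6 × 620 × 1.5 = 558 MPa.
R_n/Ω = (558 × 1697) / 2.0 × 10⁻³ = 473.4 kN.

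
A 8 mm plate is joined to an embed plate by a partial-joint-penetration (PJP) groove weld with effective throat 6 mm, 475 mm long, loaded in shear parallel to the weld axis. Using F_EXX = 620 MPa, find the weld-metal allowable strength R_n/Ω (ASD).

R_n/Ω ≈ 530 kN

Effective throat (given) t_e = 6 mm.
A_we = 6 × 475 = 2850 mm².
F_nw = 0.6 F_EXX = 372 MPa.
R_n/Ω = (372 × 2850) / 2.0 × 10⁻³ = 530.1 kN.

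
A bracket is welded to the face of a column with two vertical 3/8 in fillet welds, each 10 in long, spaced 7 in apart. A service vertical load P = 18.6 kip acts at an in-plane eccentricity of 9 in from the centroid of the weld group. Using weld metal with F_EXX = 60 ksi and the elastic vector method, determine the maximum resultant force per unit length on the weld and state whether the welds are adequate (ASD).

f_max ≈ 3.11 kip/in; adequate

Total weld length L_w = 20 in. Treat welds as unit-width lines.
Polar moment about centroid: J = 2[d³/12 + d(b/2)²] = 2[10³/12 + 10×3.5²] = 411.7 in³.
Direct shear f_v = P/L_w = 18.6 / 20 = 0.93 kip/in (vertical).
Torsion M = P·e = 18.6 × 9 = 167.4 kip·in.
Critical point at (x, y) = (3.5, 5) from centroid. f_tx = M·y/J = 2.033 kip/in; f_ty = M·x/J = 1.423 kip/in.
Resultant f_max = √[f_tx² + (f_v + f_ty)²] = √[2.033² + (0.93 + 1.423)²] = 3.11 kip/in.
Capacity per unit length: r_n/Ω = (1/2.0) × 0.6 × 60 × (0.707 × 0.375) = 4.772 kip/in.
3.11 ≤ 4.772 → adequate.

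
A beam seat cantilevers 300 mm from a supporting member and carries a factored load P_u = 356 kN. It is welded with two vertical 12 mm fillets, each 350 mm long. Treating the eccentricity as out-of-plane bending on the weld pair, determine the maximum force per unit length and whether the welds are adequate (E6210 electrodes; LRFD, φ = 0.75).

E62XX → F_EXX = 620 MPa.
L_w = 2 × 350 = 700 mm; section modulus (unit throat) S = 2 × L²/6 = 40830 mm².
Direct shear f_v = P/L_w = 356×10³/700 = 508.6 N/mm.
Moment M = P × e = 356×10³ × 300 = 106800000 N·mm; bending f_b = M/S = 2616 N/mm.
f_max = √(f_v² + f_b²) = √(508.6² + 2616²) = 2664 N/mm.
φr_n = 0.75 × 0.6 × 620 × (0.707 × 12) = 2367 N/mm → NOT adequate.

f_max ≈ 2660 N/mm; NOT adequate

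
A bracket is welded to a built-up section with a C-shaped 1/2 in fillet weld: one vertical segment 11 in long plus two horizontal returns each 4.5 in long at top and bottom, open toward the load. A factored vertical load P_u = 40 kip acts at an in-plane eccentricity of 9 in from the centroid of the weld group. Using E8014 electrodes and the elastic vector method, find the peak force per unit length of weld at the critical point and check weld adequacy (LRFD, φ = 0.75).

E80XX → F_EXX = 80 ksi.
Total weld length L_w = 20 in. Treat welds as unit-width lines.
Centroid: x̄ = 2×4.5×2.25 / 20 = 1.012 in from the vertical weld.
Polar moment about centroid: J = I_x + I_y = [11³/12 + 2×4.5×5.5²] + [11×1.012² + 2(4.5³/12 + 4.5×1.238²)] = 423.4 in³.
Direct shear f_v = P/L_w = 40 / 20 = 2 kip/in (vertical).
Torsion M = P·e = 40 × 9 = 360 kip·in.
Critical point at (x, y) = (3.487, 5.5) from centroid. f_tx = M·y/J = 4.676 kip/in; f_ty = M·x/J = 2.965 kip/in.
Resultant f_max = √[f_tx² + (f_v + f_ty)²] = √[4.676² + (2 + 2.965)²] = 6.821 kip/in.
Capacity per unit length: φr_n = 0.75 × 0.6 × 80 × (0.707 × 0.5) = 12.73 kip/in.
6.821 ≤ 12.73 → adequate.

f_max ≈ 6.82 kip/in; adequate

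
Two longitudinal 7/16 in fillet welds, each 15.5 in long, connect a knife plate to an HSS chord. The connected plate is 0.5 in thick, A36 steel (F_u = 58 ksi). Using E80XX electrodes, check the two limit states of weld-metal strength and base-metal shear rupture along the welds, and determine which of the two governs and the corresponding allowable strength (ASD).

E80XX → F_EXX = 80 ksi.
t_e = 0.707 × 0.4375 = 0.3093 in; L = 31 in.
Weld metal: R_n/Ω = (1/2.0) × 0.6 × 80 × 0.3093 × 31 = 230.1 kip.
Base metal (shear rupture): R_n/Ω = (1/2.0) × 0.6 × 58 × 0.5 × 31 = 269.7 kip.
Governing: weld metal.

R_n/Ω ≈ 230 kip (weld metal governs)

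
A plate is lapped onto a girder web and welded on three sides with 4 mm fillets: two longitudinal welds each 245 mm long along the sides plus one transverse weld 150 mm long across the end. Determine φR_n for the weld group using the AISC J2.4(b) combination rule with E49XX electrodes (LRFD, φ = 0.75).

φR_n ≈ 400 kN

E49XX → F_EXX = 490 MPa.
t_e = 0.707 × 4 = 2.828 mm.
R_nwl = 0.6 × 490 × 2.828 × 490 × 10⁻³ = 407.4 kN (longitudinal, 2 welds).
R_nwt = 0.6 × 490 × 2.828 × 150 × 10⁻³ = 124.7 kN (transverse, base value).
(i) R_nwl + R_nwt = 532.1 kN; (ii) 0.85 R_nwl + 1.5 R_nwt = 533.4 kN.
R_n = max = 533.4 kN [governs: (ii)]; φR_n = 400 kN.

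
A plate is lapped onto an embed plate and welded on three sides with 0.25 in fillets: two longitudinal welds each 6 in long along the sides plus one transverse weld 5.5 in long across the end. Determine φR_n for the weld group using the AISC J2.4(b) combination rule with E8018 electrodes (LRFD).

φR_n ≈ 117 kips

E80XX → F_EXX = 80 ksi.
t_e = 0.707 × 0.25 = 0.1767 in.
R_nwl = 0.6 × 80 × 0.1767 × 12 = 101.8 kips (longitudinal, 2 welds).
R_nwt = 0.6 × 80 × 0.1767 × 5.5 = 46.66 kips (transverse, base value).
(i) R_nwl + R_nwt = 148.5 kips; (ii) 0.85 R_nwl + 1.5 R_nwt = 156.5 kips.
R_n = max = 156.5 kips [governs: (ii)]; φR_n = 117.4 kips.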